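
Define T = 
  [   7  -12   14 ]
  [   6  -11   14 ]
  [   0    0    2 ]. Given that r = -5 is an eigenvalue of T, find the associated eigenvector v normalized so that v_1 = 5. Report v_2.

5

T + 5I = [[12, -12, 14], [6, -6, 14], [0, 0, 7]].
Solving (T + 5I)v = 0 gives the eigenspace spanned by (5, 5, 0).
With v_1 = 5, v = (5, 5, 0), so v_2 = 5.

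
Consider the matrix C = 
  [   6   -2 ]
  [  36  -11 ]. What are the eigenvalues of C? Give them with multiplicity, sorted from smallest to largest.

Characteristic polynomial: p(r) = r^2 + 5r + 6 = (r + 2)(r + 3).
Roots (with multiplicity): -3, -2.

-3, -2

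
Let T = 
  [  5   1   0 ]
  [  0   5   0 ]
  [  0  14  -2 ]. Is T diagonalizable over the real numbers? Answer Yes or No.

No

Characteristic polynomial: p(λ) = λ^3 - 8λ^2 + 5λ + 50 = (λ - 5)^2(λ + 2).
λ = 5 has algebraic multiplicity 2; rank(T − 5I) = 2, so geometric multiplicity = 1.
Geometric multiplicity < algebraic multiplicity, so T is not diagonalizable.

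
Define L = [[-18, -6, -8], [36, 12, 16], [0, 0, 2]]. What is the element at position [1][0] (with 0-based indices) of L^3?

1296

Characteristic polynomial: μ^3 + 4μ^2 - 12μ = μ(μ - 2)(μ + 6), so the eigenvalues are -6, 0, 2.
μ=2: eigenvector (-1, 2, 1).
μ=0: eigenvector (-1, 3, 0).
μ=-6: eigenvector (1, -2, 0).
P = [[-1, -1, 1], [2, 3, -2], [1, 0, 0]], D = diag(2, 0, -6), P⁻¹ = [[0, 0, 1], [2, 1, 0], [3, 1, 1]].
L³ = P·diag(8, 0, -216)·P⁻¹ = [[-648, -216, -224], [1296, 432, 448], [0, 0, 8]].
The requested entry is 1296.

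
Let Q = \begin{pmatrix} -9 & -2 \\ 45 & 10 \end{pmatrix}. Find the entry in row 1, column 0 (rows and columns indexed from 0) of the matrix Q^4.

45

Characteristic polynomial: r^2 - r = r(r - 1), so the eigenvalues are 0, 1.
r=1: eigenvector (1, -5).
r=0: eigenvector (2, -9).
P = [[1, 2], [-5, -9]], D = diag(1, 0), P⁻¹ = [[-9, -2], [5, 1]].
Q⁴ = P·diag(1, 0)·P⁻¹ = [[-9, -2], [45, 10]].
The requested entry is 45.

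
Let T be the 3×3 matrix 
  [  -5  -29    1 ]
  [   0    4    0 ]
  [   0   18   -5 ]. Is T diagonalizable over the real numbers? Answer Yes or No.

No

Characteristic polynomial: p(λ) = λ^3 + 6λ^2 - 15λ - 100 = (λ - 4)(λ + 5)^2.
λ = -5 has algebraic multiplicity 2; rank(T + 5I) = 2, so geometric multiplicity = 1.
Geometric multiplicity < algebraic multiplicity, so T is not diagonalizable.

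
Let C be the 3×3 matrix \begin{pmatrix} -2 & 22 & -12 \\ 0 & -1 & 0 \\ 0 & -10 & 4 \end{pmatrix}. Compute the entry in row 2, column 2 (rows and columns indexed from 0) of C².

Characteristic polynomial: λ^3 - λ^2 - 10λ - 8 = (λ - 4)(λ + 1)(λ + 2), so the eigenvalues are -2, -1, 4.
λ=-2: eigenvector (1, 0, 0).
λ=-1: eigenvector (-2, 1, 2).
λ=4: eigenvector (-2, 0, 1).
P = [[1, -2, -2], [0, 1, 0], [0, 2, 1]], D = diag(-2, -1, 4), P⁻¹ = [[1, -2, 2], [0, 1, 0], [0, -2, 1]].
C² = P·diag(4, 1, 16)·P⁻¹ = [[4, 54, -24], [0, 1, 0], [0, -30, 16]].
The requested entry is 16.

16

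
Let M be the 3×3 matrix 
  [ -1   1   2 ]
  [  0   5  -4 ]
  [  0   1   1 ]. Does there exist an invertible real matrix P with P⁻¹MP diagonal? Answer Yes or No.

No

Characteristic polynomial: p(μ) = μ^3 - 5μ^2 + 3μ + 9 = (μ - 3)^2(μ + 1).
μ = 3 has algebraic multiplicity 2; rank(M − 3I) = 2, so geometric multiplicity = 1.
Geometric multiplicity < algebraic multiplicity, so M is not diagonalizable.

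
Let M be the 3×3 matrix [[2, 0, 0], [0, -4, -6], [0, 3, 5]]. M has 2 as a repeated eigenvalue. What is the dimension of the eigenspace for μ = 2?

2

M − 2I = [[0, 0, 0], [0, -6, -6], [0, 3, 3]].
This matrix has rank 1, so its null space has dimension 3 − 1 = 2.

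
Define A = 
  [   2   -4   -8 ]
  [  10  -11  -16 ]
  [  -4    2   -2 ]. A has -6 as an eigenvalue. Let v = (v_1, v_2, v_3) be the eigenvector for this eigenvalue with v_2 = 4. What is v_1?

2

A + 6I = [[8, -4, -8], [10, -5, -16], [-4, 2, 4]].
Solving (A + 6I)v = 0 gives the eigenspace spanned by (2, 4, 0).
With v_2 = 4, v = (2, 4, 0), so v_1 = 2.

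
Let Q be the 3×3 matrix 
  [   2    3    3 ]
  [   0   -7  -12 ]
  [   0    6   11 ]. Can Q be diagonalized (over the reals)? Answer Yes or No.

Yes

Characteristic polynomial: p(λ) = λ^3 - 6λ^2 + 3λ + 10 = (λ - 5)(λ - 2)(λ + 1).
All 3 eigenvalues are distinct, so Q is diagonalizable.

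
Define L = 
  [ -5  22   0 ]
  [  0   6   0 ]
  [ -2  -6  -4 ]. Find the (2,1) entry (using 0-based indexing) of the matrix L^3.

-36

Characteristic polynomial: r^3 + 3r^2 - 34r - 120 = (r - 6)(r + 4)(r + 5), so the eigenvalues are -5, -4, 6.
r=-4: eigenvector (0, 0, 1).
r=6: eigenvector (2, 1, -1).
r=-5: eigenvector (1, 0, 2).
P = [[0, 2, 1], [0, 1, 0], [1, -1, 2]], D = diag(-4, 6, -5), P⁻¹ = [[-2, 5, 1], [0, 1, 0], [1, -2, 0]].
L³ = P·diag(-64, 216, -125)·P⁻¹ = [[-125, 682, 0], [0, 216, 0], [-122, -36, -64]].
The requested entry is -36.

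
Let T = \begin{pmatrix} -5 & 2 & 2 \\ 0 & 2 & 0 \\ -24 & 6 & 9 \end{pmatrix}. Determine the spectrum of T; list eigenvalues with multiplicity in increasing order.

1, 2, 3

Characteristic polynomial: p(r) = r^3 - 6r^2 + 11r - 6 = (r - 3)(r - 2)(r - 1).
Roots (with multiplicity): 1, 2, 3.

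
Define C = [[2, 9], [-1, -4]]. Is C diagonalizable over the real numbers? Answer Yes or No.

No

Characteristic polynomial: p(μ) = μ^2 + 2μ + 1 = (μ + 1)^2.
μ = -1 has algebraic multiplicity 2; rank(C + 1I) = 1, so geometric multiplicity = 1.
Geometric multiplicity < algebraic multiplicity, so C is not diagonalizable.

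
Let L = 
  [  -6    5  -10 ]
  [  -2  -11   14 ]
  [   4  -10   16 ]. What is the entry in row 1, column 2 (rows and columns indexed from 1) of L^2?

Characteristic polynomial: r^3 + r^2 - 16r - 16 = (r - 4)(r + 1)(r + 4), so the eigenvalues are -4, -1, 4.
r=4: eigenvector (1, -2, -2).
r=-1: eigenvector (-1, 3, 2).
r=-4: eigenvector (0, 2, 1).
P = [[1, -1, 0], [-2, 3, 2], [-2, 2, 1]], D = diag(4, -1, -4), P⁻¹ = [[-1, 1, -2], [-2, 1, -2], [2, 0, 1]].
L² = P·diag(16, 1, 16)·P⁻¹ = [[-14, 15, -30], [90, -29, 90], [60, -30, 76]].
The requested entry is 15.

15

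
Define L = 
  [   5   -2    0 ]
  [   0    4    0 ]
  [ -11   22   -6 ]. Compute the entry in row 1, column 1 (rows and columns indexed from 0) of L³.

Characteristic polynomial: s^3 - 3s^2 - 34s + 120 = (s - 5)(s - 4)(s + 6), so the eigenvalues are -6, 4, 5.
s=5: eigenvector (1, 0, -1).
s=4: eigenvector (2, 1, 0).
s=-6: eigenvector (0, 0, 1).
P = [[1, 2, 0], [0, 1, 0], [-1, 0, 1]], D = diag(5, 4, -6), P⁻¹ = [[1, -2, 0], [0, 1, 0], [1, -2, 1]].
L³ = P·diag(125, 64, -216)·P⁻¹ = [[125, -122, 0], [0, 64, 0], [-341, 682, -216]].
The requested entry is 64.

64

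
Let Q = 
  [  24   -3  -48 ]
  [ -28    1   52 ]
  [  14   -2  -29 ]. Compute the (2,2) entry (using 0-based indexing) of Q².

65

Characteristic polynomial: t^3 + 4t^2 - 9t - 36 = (t - 3)(t + 3)(t + 4), so the eigenvalues are -4, -3, 3.
t=-4: eigenvector (-3, 4, -2).
t=-3: eigenvector (-3, 5, -2).
t=3: eigenvector (2, -2, 1).
P = [[-3, -3, 2], [4, 5, -2], [-2, -2, 1]], D = diag(-4, -3, 3), P⁻¹ = [[1, -1, -4], [0, 1, 2], [2, 0, -3]].
Q² = P·diag(16, 9, 9)·P⁻¹ = [[-12, 21, 84], [28, -19, -112], [-14, 14, 65]].
The requested entry is 65.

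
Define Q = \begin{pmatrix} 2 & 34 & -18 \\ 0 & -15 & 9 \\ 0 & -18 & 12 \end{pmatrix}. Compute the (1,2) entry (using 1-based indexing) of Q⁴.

-4990

Characteristic polynomial: λ^3 + λ^2 - 24λ + 36 = (λ - 3)(λ - 2)(λ + 6), so the eigenvalues are -6, 2, 3.
λ=3: eigenvector (-2, 1, 2).
λ=2: eigenvector (1, 0, 0).
λ=-6: eigenvector (2, -1, -1).
P = [[-2, 1, 2], [1, 0, -1], [2, 0, -1]], D = diag(3, 2, -6), P⁻¹ = [[0, -1, 1], [1, 2, 0], [0, -2, 1]].
Q⁴ = P·diag(81, 16, 1296)·P⁻¹ = [[16, -4990, 2430], [0, 2511, -1215], [0, 2430, -1134]].
The requested entry is -4990.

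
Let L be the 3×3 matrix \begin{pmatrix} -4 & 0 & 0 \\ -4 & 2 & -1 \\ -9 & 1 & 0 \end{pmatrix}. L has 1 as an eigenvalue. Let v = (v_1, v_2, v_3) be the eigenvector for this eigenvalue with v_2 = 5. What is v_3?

L − 1I = [[-5, 0, 0], [-4, 1, -1], [-9, 1, -1]].
Solving (L − 1I)v = 0 gives the eigenspace spanned by (0, 5, 5).
With v_2 = 5, v = (0, 5, 5), so v_3 = 5.

5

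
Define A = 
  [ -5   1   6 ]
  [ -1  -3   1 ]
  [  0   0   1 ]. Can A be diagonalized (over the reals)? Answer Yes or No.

No

Characteristic polynomial: p(λ) = λ^3 + 7λ^2 + 8λ - 16 = (λ - 1)(λ + 4)^2.
λ = -4 has algebraic multiplicity 2; rank(A + 4I) = 2, so geometric multiplicity = 1.
Geometric multiplicity < algebraic multiplicity, so A is not diagonalizable.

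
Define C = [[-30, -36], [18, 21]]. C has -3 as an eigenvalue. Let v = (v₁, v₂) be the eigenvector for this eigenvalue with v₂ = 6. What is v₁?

C + 3I = [[-27, -36], [18, 24]].
Solving (C + 3I)v = 0 gives the eigenspace spanned by (-8, 6).
With v₂ = 6, v = (-8, 6), so v₁ = -8.

-8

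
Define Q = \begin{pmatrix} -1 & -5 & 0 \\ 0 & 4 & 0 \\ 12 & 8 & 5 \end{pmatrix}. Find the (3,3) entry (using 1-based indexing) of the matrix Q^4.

625

Characteristic polynomial: λ^3 - 8λ^2 + 11λ + 20 = (λ - 5)(λ - 4)(λ + 1), so the eigenvalues are -1, 4, 5.
λ=-1: eigenvector (1, 0, -2).
λ=4: eigenvector (-1, 1, 4).
λ=5: eigenvector (0, 0, 1).
P = [[1, -1, 0], [0, 1, 0], [-2, 4, 1]], D = diag(-1, 4, 5), P⁻¹ = [[1, 1, 0], [0, 1, 0], [2, -2, 1]].
Q⁴ = P·diag(1, 256, 625)·P⁻¹ = [[1, -255, 0], [0, 256, 0], [1248, -228, 625]].
The requested entry is 625.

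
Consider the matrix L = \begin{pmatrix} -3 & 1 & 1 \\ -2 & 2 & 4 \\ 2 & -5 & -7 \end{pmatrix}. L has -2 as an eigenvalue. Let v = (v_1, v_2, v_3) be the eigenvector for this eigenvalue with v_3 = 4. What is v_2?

L + 2I = [[-1, 1, 1], [-2, 4, 4], [2, -5, -5]].
Solving (L + 2I)v = 0 gives the eigenspace spanned by (0, -4, 4).
With v_3 = 4, v = (0, -4, 4), so v_2 = -4.

-4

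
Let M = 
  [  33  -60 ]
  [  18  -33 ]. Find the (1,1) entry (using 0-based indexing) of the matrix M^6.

Characteristic polynomial: μ^2 - 9 = (μ - 3)(μ + 3), so the eigenvalues are -3, 3.
μ=-3: eigenvector (-5, -3).
μ=3: eigenvector (2, 1).
P = [[-5, 2], [-3, 1]], D = diag(-3, 3), P⁻¹ = [[1, -2], [3, -5]].
M⁶ = P·diag(729, 729)·P⁻¹ = [[729, 0], [0, 729]].
The requested entry is 729.

729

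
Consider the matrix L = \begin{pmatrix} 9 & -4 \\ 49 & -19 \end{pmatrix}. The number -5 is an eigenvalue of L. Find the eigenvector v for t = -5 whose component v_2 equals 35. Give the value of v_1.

10

L + 5I = [[14, -4], [49, -14]].
Solving (L + 5I)v = 0 gives the eigenspace spanned by (10, 35).
With v_2 = 35, v = (10, 35), so v_1 = 10.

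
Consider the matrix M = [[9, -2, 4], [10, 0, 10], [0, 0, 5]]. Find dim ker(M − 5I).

M − 5I = [[4, -2, 4], [10, -5, 10], [0, 0, 0]].
This matrix has rank 1, so its null space has dimension 3 − 1 = 2.

2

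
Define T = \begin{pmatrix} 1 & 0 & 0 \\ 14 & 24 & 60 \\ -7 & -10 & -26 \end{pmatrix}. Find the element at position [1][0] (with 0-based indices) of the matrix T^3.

434

Characteristic polynomial: s^3 + s^2 - 26s + 24 = (s - 4)(s - 1)(s + 6), so the eigenvalues are -6, 1, 4.
s=1: eigenvector (1, 2, -1).
s=4: eigenvector (0, 3, -1).
s=-6: eigenvector (0, -2, 1).
P = [[1, 0, 0], [2, 3, -2], [-1, -1, 1]], D = diag(1, 4, -6), P⁻¹ = [[1, 0, 0], [0, 1, 2], [1, 1, 3]].
T³ = P·diag(1, 64, -216)·P⁻¹ = [[1, 0, 0], [434, 624, 1680], [-217, -280, -776]].
The requested entry is 434.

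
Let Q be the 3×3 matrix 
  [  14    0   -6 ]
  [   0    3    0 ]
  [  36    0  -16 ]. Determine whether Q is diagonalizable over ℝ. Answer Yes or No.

Yes

Characteristic polynomial: p(μ) = μ^3 - μ^2 - 14μ + 24 = (μ - 3)(μ - 2)(μ + 4).
All 3 eigenvalues are distinct, so Q is diagonalizable.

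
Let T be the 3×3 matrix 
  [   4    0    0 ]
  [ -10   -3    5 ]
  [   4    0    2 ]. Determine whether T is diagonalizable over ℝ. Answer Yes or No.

Characteristic polynomial: p(λ) = λ^3 - 3λ^2 - 10λ + 24 = (λ - 4)(λ - 2)(λ + 3).
All 3 eigenvalues are distinct, so T is diagonalizable.

Yes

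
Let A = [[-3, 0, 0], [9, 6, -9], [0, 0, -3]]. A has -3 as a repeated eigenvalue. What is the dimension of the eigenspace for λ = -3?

A + 3I = [[0, 0, 0], [9, 9, -9], [0, 0, 0]].
This matrix has rank 1, so its null space has dimension 3 − 1 = 2.

2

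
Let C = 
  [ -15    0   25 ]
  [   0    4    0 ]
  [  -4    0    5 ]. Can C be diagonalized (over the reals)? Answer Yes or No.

No

Characteristic polynomial: p(s) = s^3 + 6s^2 - 15s - 100 = (s - 4)(s + 5)^2.
s = -5 has algebraic multiplicity 2; rank(C + 5I) = 2, so geometric multiplicity = 1.
Geometric multiplicity < algebraic multiplicity, so C is not diagonalizable.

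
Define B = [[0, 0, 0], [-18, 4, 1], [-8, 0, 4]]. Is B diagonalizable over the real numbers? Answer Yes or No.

No

Characteristic polynomial: p(λ) = λ^3 - 8λ^2 + 16λ = λ(λ - 4)^2.
λ = 4 has algebraic multiplicity 2; rank(B − 4I) = 2, so geometric multiplicity = 1.
Geometric multiplicity < algebraic multiplicity, so B is not diagonalizable.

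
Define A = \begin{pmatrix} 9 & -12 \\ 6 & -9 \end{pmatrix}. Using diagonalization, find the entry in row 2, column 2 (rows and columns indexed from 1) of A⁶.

729

Characteristic polynomial: μ^2 - 9 = (μ - 3)(μ + 3), so the eigenvalues are -3, 3.
μ=3: eigenvector (2, 1).
μ=-3: eigenvector (-1, -1).
P = [[2, -1], [1, -1]], D = diag(3, -3), P⁻¹ = [[1, -1], [1, -2]].
A⁶ = P·diag(729, 729)·P⁻¹ = [[729, 0], [0, 729]].
The requested entry is 729.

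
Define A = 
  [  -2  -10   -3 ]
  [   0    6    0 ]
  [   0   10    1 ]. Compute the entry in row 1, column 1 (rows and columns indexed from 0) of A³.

Characteristic polynomial: r^3 - 5r^2 - 8r + 12 = (r - 6)(r - 1)(r + 2), so the eigenvalues are -2, 1, 6.
r=-2: eigenvector (1, 0, 0).
r=6: eigenvector (-2, 1, 2).
r=1: eigenvector (-1, 0, 1).
P = [[1, -2, -1], [0, 1, 0], [0, 2, 1]], D = diag(-2, 6, 1), P⁻¹ = [[1, 0, 1], [0, 1, 0], [0, -2, 1]].
A³ = P·diag(-8, 216, 1)·P⁻¹ = [[-8, -430, -9], [0, 216, 0], [0, 430, 1]].
The requested entry is 216.

216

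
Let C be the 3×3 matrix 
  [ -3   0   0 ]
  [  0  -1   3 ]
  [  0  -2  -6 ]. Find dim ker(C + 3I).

C + 3I = [[0, 0, 0], [0, 2, 3], [0, -2, -3]].
This matrix has rank 1, so its null space has dimension 3 − 1 = 2.

2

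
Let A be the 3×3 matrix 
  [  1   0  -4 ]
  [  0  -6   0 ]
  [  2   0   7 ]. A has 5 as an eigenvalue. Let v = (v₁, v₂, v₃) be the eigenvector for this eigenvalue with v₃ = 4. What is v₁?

-4

A − 5I = [[-4, 0, -4], [0, -11, 0], [2, 0, 2]].
Solving (A − 5I)v = 0 gives the eigenspace spanned by (-4, 0, 4).
With v₃ = 4, v = (-4, 0, 4), so v₁ = -4.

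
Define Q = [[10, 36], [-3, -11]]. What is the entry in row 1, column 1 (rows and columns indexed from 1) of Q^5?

Characteristic polynomial: t^2 + t - 2 = (t - 1)(t + 2), so the eigenvalues are -2, 1.
t=1: eigenvector (4, -1).
t=-2: eigenvector (-3, 1).
P = [[4, -3], [-1, 1]], D = diag(1, -2), P⁻¹ = [[1, 3], [1, 4]].
Q⁵ = P·diag(1, -32)·P⁻¹ = [[100, 396], [-33, -131]].
The requested entry is 100.

100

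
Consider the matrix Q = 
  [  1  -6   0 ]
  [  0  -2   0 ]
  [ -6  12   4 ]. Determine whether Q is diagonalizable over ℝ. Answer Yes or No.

Characteristic polynomial: p(s) = s^3 - 3s^2 - 6s + 8 = (s - 4)(s - 1)(s + 2).
All 3 eigenvalues are distinct, so Q is diagonalizable.

Yes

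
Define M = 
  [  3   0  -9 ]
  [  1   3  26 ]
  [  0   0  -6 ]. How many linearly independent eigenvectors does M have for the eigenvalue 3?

M − 3I = [[0, 0, -9], [1, 0, 26], [0, 0, -9]].
This matrix has rank 2, so its null space has dimension 3 − 2 = 1.

1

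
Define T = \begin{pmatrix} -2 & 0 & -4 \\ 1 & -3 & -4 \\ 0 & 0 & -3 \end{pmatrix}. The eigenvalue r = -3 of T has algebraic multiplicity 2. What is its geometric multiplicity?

2

T + 3I = [[1, 0, -4], [1, 0, -4], [0, 0, 0]].
This matrix has rank 1, so its null space has dimension 3 − 1 = 2.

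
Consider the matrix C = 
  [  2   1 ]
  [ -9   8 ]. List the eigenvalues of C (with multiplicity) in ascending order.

5, 5

Characteristic polynomial: p(μ) = μ^2 - 10μ + 25 = (μ - 5)^2.
Roots (with multiplicity): 5, 5.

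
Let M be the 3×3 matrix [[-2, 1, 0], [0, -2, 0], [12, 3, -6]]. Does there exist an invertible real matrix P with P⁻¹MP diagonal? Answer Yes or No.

Characteristic polynomial: p(μ) = μ^3 + 10μ^2 + 28μ + 24 = (μ + 2)^2(μ + 6).
μ = -2 has algebraic multiplicity 2; rank(M + 2I) = 2, so geometric multiplicity = 1.
Geometric multiplicity < algebraic multiplicity, so M is not diagonalizable.

No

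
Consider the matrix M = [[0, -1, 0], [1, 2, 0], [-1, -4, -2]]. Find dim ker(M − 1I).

M − 1I = [[-1, -1, 0], [1, 1, 0], [-1, -4, -3]].
This matrix has rank 2, so its null space has dimension 3 − 2 = 1.

1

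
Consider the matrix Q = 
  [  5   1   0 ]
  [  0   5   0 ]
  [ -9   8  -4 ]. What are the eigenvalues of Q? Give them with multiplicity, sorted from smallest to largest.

-4, 5, 5

Characteristic polynomial: p(t) = t^3 - 6t^2 - 15t + 100 = (t - 5)^2(t + 4).
Roots (with multiplicity): -4, 5, 5.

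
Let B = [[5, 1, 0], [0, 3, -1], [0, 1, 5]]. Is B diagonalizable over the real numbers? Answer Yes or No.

No

Characteristic polynomial: p(r) = r^3 - 13r^2 + 56r - 80 = (r - 5)(r - 4)^2.
r = 4 has algebraic multiplicity 2; rank(B − 4I) = 2, so geometric multiplicity = 1.
Geometric multiplicity < algebraic multiplicity, so B is not diagonalizable.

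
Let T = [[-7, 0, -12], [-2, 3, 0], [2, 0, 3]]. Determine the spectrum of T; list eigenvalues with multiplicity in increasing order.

-3, -1, 3

Characteristic polynomial: p(λ) = λ^3 + λ^2 - 9λ - 9 = (λ - 3)(λ + 1)(λ + 3).
Roots (with multiplicity): -3, -1, 3.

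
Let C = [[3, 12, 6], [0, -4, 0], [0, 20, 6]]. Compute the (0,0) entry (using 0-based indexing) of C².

9

Characteristic polynomial: t^3 - 5t^2 - 18t + 72 = (t - 6)(t - 3)(t + 4), so the eigenvalues are -4, 3, 6.
t=3: eigenvector (1, 0, 0).
t=6: eigenvector (2, 0, 1).
t=-4: eigenvector (0, 1, -2).
P = [[1, 2, 0], [0, 0, 1], [0, 1, -2]], D = diag(3, 6, -4), P⁻¹ = [[1, -4, -2], [0, 2, 1], [0, 1, 0]].
C² = P·diag(9, 36, 16)·P⁻¹ = [[9, 108, 54], [0, 16, 0], [0, 40, 36]].
The requested entry is 9.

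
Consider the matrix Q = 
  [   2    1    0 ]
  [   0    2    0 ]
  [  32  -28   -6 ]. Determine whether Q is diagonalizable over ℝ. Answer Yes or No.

Characteristic polynomial: p(r) = r^3 + 2r^2 - 20r + 24 = (r - 2)^2(r + 6).
r = 2 has algebraic multiplicity 2; rank(Q − 2I) = 2, so geometric multiplicity = 1.
Geometric multiplicity < algebraic multiplicity, so Q is not diagonalizable.

No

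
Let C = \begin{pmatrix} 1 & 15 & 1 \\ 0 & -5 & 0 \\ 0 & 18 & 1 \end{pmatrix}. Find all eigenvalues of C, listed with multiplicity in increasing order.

-5, 1, 1

Characteristic polynomial: p(μ) = μ^3 + 3μ^2 - 9μ + 5 = (μ - 1)^2(μ + 5).
Roots (with multiplicity): -5, 1, 1.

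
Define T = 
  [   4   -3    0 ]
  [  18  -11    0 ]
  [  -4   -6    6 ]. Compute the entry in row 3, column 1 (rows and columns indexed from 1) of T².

-148

Characteristic polynomial: r^3 + r^2 - 32r - 60 = (r - 6)(r + 2)(r + 5), so the eigenvalues are -5, -2, 6.
r=6: eigenvector (0, 0, 1).
r=-5: eigenvector (1, 3, 2).
r=-2: eigenvector (1, 2, 2).
P = [[0, 1, 1], [0, 3, 2], [1, 2, 2]], D = diag(6, -5, -2), P⁻¹ = [[-2, 0, 1], [-2, 1, 0], [3, -1, 0]].
T² = P·diag(36, 25, 4)·P⁻¹ = [[-38, 21, 0], [-126, 67, 0], [-148, 42, 36]].
The requested entry is -148.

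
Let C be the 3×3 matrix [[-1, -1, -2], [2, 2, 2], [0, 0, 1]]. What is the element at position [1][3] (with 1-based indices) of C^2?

Characteristic polynomial: s^3 - 2s^2 + s = s(s - 1)^2, so the eigenvalues are 0, 1, 1.
s=0: eigenvector (1, -1, 0).
s=1: eigenvector (-1, 2, 0).
s=1: eigenvector (-2, 2, 1).
P = [[1, -1, -2], [-1, 2, 2], [0, 0, 1]], D = diag(0, 1, 1), P⁻¹ = [[2, 1, 2], [1, 1, 0], [0, 0, 1]].
C² = P·diag(0, 1, 1)·P⁻¹ = [[-1, -1, -2], [2, 2, 2], [0, 0, 1]].
The requested entry is -2.

-2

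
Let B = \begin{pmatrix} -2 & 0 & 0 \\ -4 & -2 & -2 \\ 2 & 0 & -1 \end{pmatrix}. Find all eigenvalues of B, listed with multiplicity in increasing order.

Characteristic polynomial: p(μ) = μ^3 + 5μ^2 + 8μ + 4 = (μ + 1)(μ + 2)^2.
Roots (with multiplicity): -2, -2, -1.

-2, -2, -1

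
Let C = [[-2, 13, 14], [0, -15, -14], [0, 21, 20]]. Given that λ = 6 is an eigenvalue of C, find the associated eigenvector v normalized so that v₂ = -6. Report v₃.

9

C − 6I = [[-8, 13, 14], [0, -21, -14], [0, 21, 14]].
Solving (C − 6I)v = 0 gives the eigenspace spanned by (6, -6, 9).
With v₂ = -6, v = (6, -6, 9), so v₃ = 9.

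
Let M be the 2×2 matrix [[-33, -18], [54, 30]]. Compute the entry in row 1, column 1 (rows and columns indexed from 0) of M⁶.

-137052

Characteristic polynomial: t^2 + 3t - 18 = (t - 3)(t + 6), so the eigenvalues are -6, 3.
t=-6: eigenvector (2, -3).
t=3: eigenvector (1, -2).
P = [[2, 1], [-3, -2]], D = diag(-6, 3), P⁻¹ = [[2, 1], [-3, -2]].
M⁶ = P·diag(46656, 729)·P⁻¹ = [[184437, 91854], [-275562, -137052]].
The requested entry is -137052.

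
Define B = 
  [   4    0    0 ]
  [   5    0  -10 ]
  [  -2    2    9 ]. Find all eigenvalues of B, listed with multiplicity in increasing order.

Characteristic polynomial: p(λ) = λ^3 - 13λ^2 + 56λ - 80 = (λ - 5)(λ - 4)^2.
Roots (with multiplicity): 4, 4, 5.

4, 4, 5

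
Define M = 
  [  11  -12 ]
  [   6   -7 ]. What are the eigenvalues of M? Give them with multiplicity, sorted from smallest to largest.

-1, 5

Characteristic polynomial: p(s) = s^2 - 4s - 5 = (s - 5)(s + 1).
Roots (with multiplicity): -1, 5.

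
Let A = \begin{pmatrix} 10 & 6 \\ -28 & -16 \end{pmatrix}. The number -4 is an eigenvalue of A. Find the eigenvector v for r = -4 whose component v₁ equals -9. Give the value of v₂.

A + 4I = [[14, 6], [-28, -12]].
Solving (A + 4I)v = 0 gives the eigenspace spanned by (-9, 21).
With v₁ = -9, v = (-9, 21), so v₂ = 21.

21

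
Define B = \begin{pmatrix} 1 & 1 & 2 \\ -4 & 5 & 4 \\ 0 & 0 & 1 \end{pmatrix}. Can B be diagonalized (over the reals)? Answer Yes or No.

Characteristic polynomial: p(t) = t^3 - 7t^2 + 15t - 9 = (t - 3)^2(t - 1).
t = 3 has algebraic multiplicity 2; rank(B − 3I) = 2, so geometric multiplicity = 1.
Geometric multiplicity < algebraic multiplicity, so B is not diagonalizable.

No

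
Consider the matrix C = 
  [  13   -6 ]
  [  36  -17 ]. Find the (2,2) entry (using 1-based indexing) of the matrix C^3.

-377

Characteristic polynomial: r^2 + 4r - 5 = (r - 1)(r + 5), so the eigenvalues are -5, 1.
r=-5: eigenvector (1, 3).
r=1: eigenvector (1, 2).
P = [[1, 1], [3, 2]], D = diag(-5, 1), P⁻¹ = [[-2, 1], [3, -1]].
C³ = P·diag(-125, 1)·P⁻¹ = [[253, -126], [756, -377]].
The requested entry is -377.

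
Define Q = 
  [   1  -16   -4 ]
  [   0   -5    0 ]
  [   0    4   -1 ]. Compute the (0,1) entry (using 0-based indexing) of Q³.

Characteristic polynomial: t^3 + 5t^2 - t - 5 = (t - 1)(t + 1)(t + 5), so the eigenvalues are -5, -1, 1.
t=1: eigenvector (1, 0, 0).
t=-5: eigenvector (2, 1, -1).
t=-1: eigenvector (2, 0, 1).
P = [[1, 2, 2], [0, 1, 0], [0, -1, 1]], D = diag(1, -5, -1), P⁻¹ = [[1, -4, -2], [0, 1, 0], [0, 1, 1]].
Q³ = P·diag(1, -125, -1)·P⁻¹ = [[1, -256, -4], [0, -125, 0], [0, 124, -1]].
The requested entry is -256.

-256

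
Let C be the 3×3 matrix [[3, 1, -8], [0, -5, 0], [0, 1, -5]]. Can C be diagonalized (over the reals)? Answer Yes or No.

Characteristic polynomial: p(μ) = μ^3 + 7μ^2 - 5μ - 75 = (μ - 3)(μ + 5)^2.
μ = -5 has algebraic multiplicity 2; rank(C + 5I) = 2, so geometric multiplicity = 1.
Geometric multiplicity < algebraic multiplicity, so C is not diagonalizable.

No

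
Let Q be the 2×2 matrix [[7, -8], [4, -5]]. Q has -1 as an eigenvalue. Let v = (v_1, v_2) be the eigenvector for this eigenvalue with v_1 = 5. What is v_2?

Q + 1I = [[8, -8], [4, -4]].
Solving (Q + 1I)v = 0 gives the eigenspace spanned by (5, 5).
With v_1 = 5, v = (5, 5), so v_2 = 5.

5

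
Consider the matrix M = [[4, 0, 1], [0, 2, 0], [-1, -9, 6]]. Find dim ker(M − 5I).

1

M − 5I = [[-1, 0, 1], [0, -3, 0], [-1, -9, 1]].
This matrix has rank 2, so its null space has dimension 3 − 2 = 1.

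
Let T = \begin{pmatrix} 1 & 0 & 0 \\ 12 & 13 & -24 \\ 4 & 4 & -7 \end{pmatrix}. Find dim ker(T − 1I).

2

T − 1I = [[0, 0, 0], [12, 12, -24], [4, 4, -8]].
This matrix has rank 1, so its null space has dimension 3 − 1 = 2.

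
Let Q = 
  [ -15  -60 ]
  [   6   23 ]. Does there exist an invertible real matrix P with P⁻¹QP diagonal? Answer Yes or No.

Characteristic polynomial: p(λ) = λ^2 - 8λ + 15 = (λ - 5)(λ - 3).
All 2 eigenvalues are distinct, so Q is diagonalizable.

Yes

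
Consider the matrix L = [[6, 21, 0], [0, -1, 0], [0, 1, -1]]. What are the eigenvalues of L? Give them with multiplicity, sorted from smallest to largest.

Characteristic polynomial: p(r) = r^3 - 4r^2 - 11r - 6 = (r - 6)(r + 1)^2.
Roots (with multiplicity): -1, -1, 6.

-1, -1, 6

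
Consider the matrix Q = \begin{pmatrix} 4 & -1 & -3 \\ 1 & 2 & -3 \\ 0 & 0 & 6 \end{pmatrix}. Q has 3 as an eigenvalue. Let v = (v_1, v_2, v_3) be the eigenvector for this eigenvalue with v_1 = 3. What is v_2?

Q − 3I = [[1, -1, -3], [1, -1, -3], [0, 0, 3]].
Solving (Q − 3I)v = 0 gives the eigenspace spanned by (3, 3, 0).
With v_1 = 3, v = (3, 3, 0), so v_2 = 3.

3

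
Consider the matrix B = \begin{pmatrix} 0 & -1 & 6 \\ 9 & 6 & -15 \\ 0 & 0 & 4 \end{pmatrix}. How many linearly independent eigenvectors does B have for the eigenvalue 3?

B − 3I = [[-3, -1, 6], [9, 3, -15], [0, 0, 1]].
This matrix has rank 2, so its null space has dimension 3 − 2 = 1.

1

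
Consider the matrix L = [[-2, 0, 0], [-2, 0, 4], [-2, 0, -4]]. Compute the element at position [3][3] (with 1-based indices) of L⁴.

Characteristic polynomial: t^3 + 6t^2 + 8t = t(t + 2)(t + 4), so the eigenvalues are -4, -2, 0.
t=-2: eigenvector (1, 3, -1).
t=0: eigenvector (0, 1, 0).
t=-4: eigenvector (0, -1, 1).
P = [[1, 0, 0], [3, 1, -1], [-1, 0, 1]], D = diag(-2, 0, -4), P⁻¹ = [[1, 0, 0], [-2, 1, 1], [1, 0, 1]].
L⁴ = P·diag(16, 0, 256)·P⁻¹ = [[16, 0, 0], [-208, 0, -256], [240, 0, 256]].
The requested entry is 256.

256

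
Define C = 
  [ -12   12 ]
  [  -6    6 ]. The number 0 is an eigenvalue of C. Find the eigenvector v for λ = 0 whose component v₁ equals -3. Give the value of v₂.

-3

C = [[-12, 12], [-6, 6]].
Solving (C)v = 0 gives the eigenspace spanned by (-3, -3).
With v₁ = -3, v = (-3, -3), so v₂ = -3.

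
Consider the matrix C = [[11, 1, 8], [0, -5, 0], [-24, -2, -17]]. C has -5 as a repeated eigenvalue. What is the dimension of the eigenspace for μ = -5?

C + 5I = [[16, 1, 8], [0, 0, 0], [-24, -2, -12]].
This matrix has rank 2, so its null space has dimension 3 − 2 = 1.

1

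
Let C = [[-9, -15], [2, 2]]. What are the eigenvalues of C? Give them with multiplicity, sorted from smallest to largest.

-4, -3

Characteristic polynomial: p(s) = s^2 + 7s + 12 = (s + 3)(s + 4).
Roots (with multiplicity): -4, -3.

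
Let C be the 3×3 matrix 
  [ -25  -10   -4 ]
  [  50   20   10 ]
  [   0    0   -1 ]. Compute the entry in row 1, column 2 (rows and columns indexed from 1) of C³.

-250

Characteristic polynomial: μ^3 + 6μ^2 + 5μ = μ(μ + 1)(μ + 5), so the eigenvalues are -5, -1, 0.
μ=-5: eigenvector (1, -2, 0).
μ=0: eigenvector (-2, 5, 0).
μ=-1: eigenvector (4, -10, 1).
P = [[1, -2, 4], [-2, 5, -10], [0, 0, 1]], D = diag(-5, 0, -1), P⁻¹ = [[5, 2, 0], [2, 1, 2], [0, 0, 1]].
C³ = P·diag(-125, 0, -1)·P⁻¹ = [[-625, -250, -4], [1250, 500, 10], [0, 0, -1]].
The requested entry is -250.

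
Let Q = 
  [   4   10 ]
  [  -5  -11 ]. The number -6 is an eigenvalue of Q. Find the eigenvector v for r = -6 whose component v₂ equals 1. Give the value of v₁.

Q + 6I = [[10, 10], [-5, -5]].
Solving (Q + 6I)v = 0 gives the eigenspace spanned by (-1, 1).
With v₂ = 1, v = (-1, 1), so v₁ = -1.

-1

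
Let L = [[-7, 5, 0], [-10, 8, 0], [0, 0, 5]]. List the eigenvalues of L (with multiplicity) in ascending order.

-2, 3, 5

Characteristic polynomial: p(t) = t^3 - 6t^2 - t + 30 = (t - 5)(t - 3)(t + 2).
Roots (with multiplicity): -2, 3, 5.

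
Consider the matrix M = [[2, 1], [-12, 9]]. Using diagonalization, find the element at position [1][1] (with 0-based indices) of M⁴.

Characteristic polynomial: λ^2 - 11λ + 30 = (λ - 6)(λ - 5), so the eigenvalues are 5, 6.
λ=6: eigenvector (1, 4).
λ=5: eigenvector (1, 3).
P = [[1, 1], [4, 3]], D = diag(6, 5), P⁻¹ = [[-3, 1], [4, -1]].
M⁴ = P·diag(1296, 625)·P⁻¹ = [[-1388, 671], [-8052, 3309]].
The requested entry is 3309.

3309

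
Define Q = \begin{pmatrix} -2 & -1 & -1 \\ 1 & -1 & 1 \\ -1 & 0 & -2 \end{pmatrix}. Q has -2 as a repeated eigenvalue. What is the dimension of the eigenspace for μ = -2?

1

Q + 2I = [[0, -1, -1], [1, 1, 1], [-1, 0, 0]].
This matrix has rank 2, so its null space has dimension 3 − 2 = 1.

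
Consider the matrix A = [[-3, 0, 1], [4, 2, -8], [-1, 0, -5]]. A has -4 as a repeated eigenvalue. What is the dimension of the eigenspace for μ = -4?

1

A + 4I = [[1, 0, 1], [4, 6, -8], [-1, 0, -1]].
This matrix has rank 2, so its null space has dimension 3 − 2 = 1.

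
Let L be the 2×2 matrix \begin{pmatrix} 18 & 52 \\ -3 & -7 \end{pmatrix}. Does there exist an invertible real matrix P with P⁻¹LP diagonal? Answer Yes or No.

Yes

Characteristic polynomial: p(λ) = λ^2 - 11λ + 30 = (λ - 6)(λ - 5).
All 2 eigenvalues are distinct, so L is diagonalizable.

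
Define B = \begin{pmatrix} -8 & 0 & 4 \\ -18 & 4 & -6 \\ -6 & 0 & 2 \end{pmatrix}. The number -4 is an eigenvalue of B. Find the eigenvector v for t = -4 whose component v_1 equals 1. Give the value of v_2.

B + 4I = [[-4, 0, 4], [-18, 8, -6], [-6, 0, 6]].
Solving (B + 4I)v = 0 gives the eigenspace spanned by (1, 3, 1).
With v_1 = 1, v = (1, 3, 1), so v_2 = 3.

3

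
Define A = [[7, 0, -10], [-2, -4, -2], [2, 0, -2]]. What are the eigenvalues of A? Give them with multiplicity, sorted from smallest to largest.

Characteristic polynomial: p(r) = r^3 - r^2 - 14r + 24 = (r - 3)(r - 2)(r + 4).
Roots (with multiplicity): -4, 2, 3.

-4, 2, 3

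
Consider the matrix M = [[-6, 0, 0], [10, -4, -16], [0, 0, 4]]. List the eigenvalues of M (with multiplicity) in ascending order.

-6, -4, 4

Characteristic polynomial: p(r) = r^3 + 6r^2 - 16r - 96 = (r - 4)(r + 4)(r + 6).
Roots (with multiplicity): -6, -4, 4.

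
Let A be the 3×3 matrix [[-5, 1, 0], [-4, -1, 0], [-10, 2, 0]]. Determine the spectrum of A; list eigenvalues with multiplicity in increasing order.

-3, -3, 0

Characteristic polynomial: p(λ) = λ^3 + 6λ^2 + 9λ = λ(λ + 3)^2.
Roots (with multiplicity): -3, -3, 0.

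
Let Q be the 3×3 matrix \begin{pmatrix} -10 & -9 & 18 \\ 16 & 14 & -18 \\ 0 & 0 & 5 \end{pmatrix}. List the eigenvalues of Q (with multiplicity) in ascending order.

Characteristic polynomial: p(s) = s^3 - 9s^2 + 24s - 20 = (s - 5)(s - 2)^2.
Roots (with multiplicity): 2, 2, 5.

2, 2, 5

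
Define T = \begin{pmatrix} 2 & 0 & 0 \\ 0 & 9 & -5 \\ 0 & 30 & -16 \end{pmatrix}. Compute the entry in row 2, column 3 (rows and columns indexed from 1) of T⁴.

Characteristic polynomial: λ^3 + 5λ^2 - 8λ - 12 = (λ - 2)(λ + 1)(λ + 6), so the eigenvalues are -6, -1, 2.
λ=2: eigenvector (1, 0, 0).
λ=-1: eigenvector (0, 1, 2).
λ=-6: eigenvector (0, 1, 3).
P = [[1, 0, 0], [0, 1, 1], [0, 2, 3]], D = diag(2, -1, -6), P⁻¹ = [[1, 0, 0], [0, 3, -1], [0, -2, 1]].
T⁴ = P·diag(16, 1, 1296)·P⁻¹ = [[16, 0, 0], [0, -2589, 1295], [0, -7770, 3886]].
The requested entry is 1295.

1295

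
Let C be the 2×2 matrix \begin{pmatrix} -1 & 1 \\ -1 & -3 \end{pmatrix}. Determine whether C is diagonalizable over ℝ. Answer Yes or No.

Characteristic polynomial: p(s) = s^2 + 4s + 4 = (s + 2)^2.
s = -2 has algebraic multiplicity 2; rank(C + 2I) = 1, so geometric multiplicity = 1.
Geometric multiplicity < algebraic multiplicity, so C is not diagonalizable.

No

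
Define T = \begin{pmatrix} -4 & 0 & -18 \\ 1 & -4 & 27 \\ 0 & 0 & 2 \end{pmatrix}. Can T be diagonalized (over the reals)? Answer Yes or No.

Characteristic polynomial: p(r) = r^3 + 6r^2 - 32 = (r - 2)(r + 4)^2.
r = -4 has algebraic multiplicity 2; rank(T + 4I) = 2, so geometric multiplicity = 1.
Geometric multiplicity < algebraic multiplicity, so T is not diagonalizable.

No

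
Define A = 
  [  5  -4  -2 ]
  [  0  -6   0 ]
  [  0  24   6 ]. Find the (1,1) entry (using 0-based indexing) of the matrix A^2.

36

Characteristic polynomial: s^3 - 5s^2 - 36s + 180 = (s - 6)(s - 5)(s + 6), so the eigenvalues are -6, 5, 6.
s=5: eigenvector (1, 0, 0).
s=-6: eigenvector (0, 1, -2).
s=6: eigenvector (-2, 0, 1).
P = [[1, 0, -2], [0, 1, 0], [0, -2, 1]], D = diag(5, -6, 6), P⁻¹ = [[1, 4, 2], [0, 1, 0], [0, 2, 1]].
A² = P·diag(25, 36, 36)·P⁻¹ = [[25, -44, -22], [0, 36, 0], [0, 0, 36]].
The requested entry is 36.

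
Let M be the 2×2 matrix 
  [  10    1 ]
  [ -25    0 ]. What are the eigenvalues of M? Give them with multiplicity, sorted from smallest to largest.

5, 5

Characteristic polynomial: p(t) = t^2 - 10t + 25 = (t - 5)^2.
Roots (with multiplicity): 5, 5.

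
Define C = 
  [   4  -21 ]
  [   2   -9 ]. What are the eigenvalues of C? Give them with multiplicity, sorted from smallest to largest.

-3, -2

Characteristic polynomial: p(t) = t^2 + 5t + 6 = (t + 2)(t + 3).
Roots (with multiplicity): -3, -2.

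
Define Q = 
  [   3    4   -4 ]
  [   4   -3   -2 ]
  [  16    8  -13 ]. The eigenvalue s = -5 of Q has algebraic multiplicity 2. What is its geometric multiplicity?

Q + 5I = [[8, 4, -4], [4, 2, -2], [16, 8, -8]].
This matrix has rank 1, so its null space has dimension 3 − 1 = 2.

2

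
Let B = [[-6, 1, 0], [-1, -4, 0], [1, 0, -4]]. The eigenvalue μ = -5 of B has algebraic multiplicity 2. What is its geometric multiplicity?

1

B + 5I = [[-1, 1, 0], [-1, 1, 0], [1, 0, 1]].
This matrix has rank 2, so its null space has dimension 3 − 2 = 1.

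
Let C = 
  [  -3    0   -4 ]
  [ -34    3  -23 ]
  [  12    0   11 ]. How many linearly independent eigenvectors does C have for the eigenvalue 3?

C − 3I = [[-6, 0, -4], [-34, 0, -23], [12, 0, 8]].
This matrix has rank 2, so its null space has dimension 3 − 2 = 1.

1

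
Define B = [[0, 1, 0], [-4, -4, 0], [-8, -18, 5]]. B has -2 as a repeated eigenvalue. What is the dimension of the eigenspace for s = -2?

1

B + 2I = [[2, 1, 0], [-4, -2, 0], [-8, -18, 7]].
This matrix has rank 2, so its null space has dimension 3 − 2 = 1.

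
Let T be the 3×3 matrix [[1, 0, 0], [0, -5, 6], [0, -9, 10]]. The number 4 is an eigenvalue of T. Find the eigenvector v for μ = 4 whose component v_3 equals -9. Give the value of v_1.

0

T − 4I = [[-3, 0, 0], [0, -9, 6], [0, -9, 6]].
Solving (T − 4I)v = 0 gives the eigenspace spanned by (0, -6, -9).
With v_3 = -9, v = (0, -6, -9), so v_1 = 0.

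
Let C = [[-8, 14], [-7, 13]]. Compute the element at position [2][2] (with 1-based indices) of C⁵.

15553

Characteristic polynomial: μ^2 - 5μ - 6 = (μ - 6)(μ + 1), so the eigenvalues are -1, 6.
μ=-1: eigenvector (2, 1).
μ=6: eigenvector (1, 1).
P = [[2, 1], [1, 1]], D = diag(-1, 6), P⁻¹ = [[1, -1], [-1, 2]].
C⁵ = P·diag(-1, 7776)·P⁻¹ = [[-7778, 15554], [-7777, 15553]].
The requested entry is 15553.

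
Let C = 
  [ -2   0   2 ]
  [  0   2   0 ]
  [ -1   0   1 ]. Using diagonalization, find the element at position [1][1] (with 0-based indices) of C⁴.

Characteristic polynomial: s^3 - s^2 - 2s = s(s - 2)(s + 1), so the eigenvalues are -1, 0, 2.
s=0: eigenvector (-1, 0, -1).
s=2: eigenvector (0, 1, 0).
s=-1: eigenvector (2, 0, 1).
P = [[-1, 0, 2], [0, 1, 0], [-1, 0, 1]], D = diag(0, 2, -1), P⁻¹ = [[1, 0, -2], [0, 1, 0], [1, 0, -1]].
C⁴ = P·diag(0, 16, 1)·P⁻¹ = [[2, 0, -2], [0, 16, 0], [1, 0, -1]].
The requested entry is 16.

16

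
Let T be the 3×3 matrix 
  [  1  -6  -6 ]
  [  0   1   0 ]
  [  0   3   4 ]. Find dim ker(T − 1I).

T − 1I = [[0, -6, -6], [0, 0, 0], [0, 3, 3]].
This matrix has rank 1, so its null space has dimension 3 − 1 = 2.

2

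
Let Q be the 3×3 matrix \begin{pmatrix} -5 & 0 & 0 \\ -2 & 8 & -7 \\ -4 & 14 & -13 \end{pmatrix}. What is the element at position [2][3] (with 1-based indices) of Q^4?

Characteristic polynomial: r^3 + 10r^2 + 19r - 30 = (r - 1)(r + 5)(r + 6), so the eigenvalues are -6, -5, 1.
r=1: eigenvector (0, 1, 1).
r=-6: eigenvector (0, -1, -2).
r=-5: eigenvector (1, -2, -4).
P = [[0, 0, 1], [1, -1, -2], [1, -2, -4]], D = diag(1, -6, -5), P⁻¹ = [[0, 2, -1], [-2, 1, -1], [1, 0, 0]].
Q⁴ = P·diag(1, 1296, 625)·P⁻¹ = [[625, 0, 0], [1342, -1294, 1295], [2684, -2590, 2591]].
The requested entry is 1295.

1295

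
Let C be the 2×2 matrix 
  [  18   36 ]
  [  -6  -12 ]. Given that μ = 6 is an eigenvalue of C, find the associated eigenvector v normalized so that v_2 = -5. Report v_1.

C − 6I = [[12, 36], [-6, -18]].
Solving (C − 6I)v = 0 gives the eigenspace spanned by (15, -5).
With v_2 = -5, v = (15, -5), so v_1 = 15.

15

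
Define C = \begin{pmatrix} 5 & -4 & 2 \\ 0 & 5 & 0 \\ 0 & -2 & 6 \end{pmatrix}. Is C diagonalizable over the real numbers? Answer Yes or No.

Yes

Characteristic polynomial: p(t) = t^3 - 16t^2 + 85t - 150 = (t - 6)(t - 5)^2.
t = 5 has algebraic multiplicity 2; rank(C − 5I) = 1, so geometric multiplicity = 2.
Every eigenvalue has geometric = algebraic multiplicity, so C is diagonalizable.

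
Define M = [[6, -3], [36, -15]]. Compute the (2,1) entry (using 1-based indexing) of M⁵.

Characteristic polynomial: s^2 + 9s + 18 = (s + 3)(s + 6), so the eigenvalues are -6, -3.
s=-3: eigenvector (1, 3).
s=-6: eigenvector (1, 4).
P = [[1, 1], [3, 4]], D = diag(-3, -6), P⁻¹ = [[4, -1], [-3, 1]].
M⁵ = P·diag(-243, -7776)·P⁻¹ = [[22356, -7533], [90396, -30375]].
The requested entry is 90396.

90396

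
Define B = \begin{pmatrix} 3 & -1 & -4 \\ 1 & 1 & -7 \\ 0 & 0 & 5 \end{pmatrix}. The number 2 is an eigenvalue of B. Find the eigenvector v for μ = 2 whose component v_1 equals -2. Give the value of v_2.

B − 2I = [[1, -1, -4], [1, -1, -7], [0, 0, 3]].
Solving (B − 2I)v = 0 gives the eigenspace spanned by (-2, -2, 0).
With v_1 = -2, v = (-2, -2, 0), so v_2 = -2.

-2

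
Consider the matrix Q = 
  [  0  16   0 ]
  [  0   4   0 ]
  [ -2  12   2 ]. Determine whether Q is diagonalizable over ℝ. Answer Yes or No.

Characteristic polynomial: p(s) = s^3 - 6s^2 + 8s = s(s - 4)(s - 2).
All 3 eigenvalues are distinct, so Q is diagonalizable.

Yes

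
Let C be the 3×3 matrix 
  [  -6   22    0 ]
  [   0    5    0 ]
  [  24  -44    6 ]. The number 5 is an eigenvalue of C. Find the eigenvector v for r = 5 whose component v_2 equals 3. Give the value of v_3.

C − 5I = [[-11, 22, 0], [0, 0, 0], [24, -44, 1]].
Solving (C − 5I)v = 0 gives the eigenspace spanned by (6, 3, -12).
With v_2 = 3, v = (6, 3, -12), so v_3 = -12.

-12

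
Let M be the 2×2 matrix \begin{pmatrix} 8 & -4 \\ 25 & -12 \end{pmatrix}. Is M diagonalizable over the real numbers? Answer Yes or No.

No

Characteristic polynomial: p(μ) = μ^2 + 4μ + 4 = (μ + 2)^2.
μ = -2 has algebraic multiplicity 2; rank(M + 2I) = 1, so geometric multiplicity = 1.
Geometric multiplicity < algebraic multiplicity, so M is not diagonalizable.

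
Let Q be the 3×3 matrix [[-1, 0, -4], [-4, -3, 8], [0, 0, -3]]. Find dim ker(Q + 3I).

Q + 3I = [[2, 0, -4], [-4, 0, 8], [0, 0, 0]].
This matrix has rank 1, so its null space has dimension 3 − 1 = 2.

2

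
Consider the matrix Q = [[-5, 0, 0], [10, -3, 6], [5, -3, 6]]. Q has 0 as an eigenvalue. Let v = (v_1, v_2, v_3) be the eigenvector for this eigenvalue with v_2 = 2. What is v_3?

1

Q = [[-5, 0, 0], [10, -3, 6], [5, -3, 6]].
Solving (Q)v = 0 gives the eigenspace spanned by (0, 2, 1).
With v_2 = 2, v = (0, 2, 1), so v_3 = 1.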